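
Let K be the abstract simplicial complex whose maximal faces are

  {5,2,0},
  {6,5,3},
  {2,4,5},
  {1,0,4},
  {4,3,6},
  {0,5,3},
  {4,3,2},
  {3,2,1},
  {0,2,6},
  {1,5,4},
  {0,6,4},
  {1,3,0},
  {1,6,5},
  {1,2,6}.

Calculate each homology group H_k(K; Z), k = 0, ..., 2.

We work with the vertex ordering 0 < 1 < 2 < 3 < 4 < 5 < 6. The simplices of K, each written with vertices in increasing order, are:

  0-simplices (7): [0], [1], [2], [3], [4], [5], [6]
  1-simplices (21): [0,1], [0,2], [0,3], [0,4], [0,5], [0,6], [1,2], [1,3], [1,4], [1,5], [1,6], [2,3], [2,4], [2,5], [2,6], [3,4], [3,5], [3,6], [4,5], [4,6], [5,6]
  2-simplices (14): [0,1,3], [0,1,4], [0,2,5], [0,2,6], [0,3,5], [0,4,6], [1,2,3], [1,2,6], [1,4,5], [1,5,6], [2,3,4], [2,4,5], [3,4,6], [3,5,6]

giving chain groups C_0 ≅ Z^7, C_1 ≅ Z^21, C_2 ≅ Z^14.

The boundary map ∂_1: C_1 → C_0 is given by ∂[p,q] = [q] − [p]. For instance
  ∂[2,3] = [3] − [2].
This gives a 7×21 integer matrix of rank 6; reducing to Smith normal form yields diagonal entries (1,1,1,1,1,1).

∂_2: C_2 → C_1 maps a triangle to the signed sum of its edges. For instance
  ∂[3,5,6] = [5,6] − [3,6] + [3,5],
  ∂[1,2,3] = [2,3] − [1,3] + [1,2].
The resulting 21×14 matrix has rank 13, and its Smith normal form has invariant factors (1,1,1,1,1,1,1,1,1,1,1,1,1).

From H_k ≅ ker(∂_k) / im(∂_{k+1}) we obtain:

  H_0: rank C_0 − rank ∂_1 = 7 − 6 = 1, and the invariant factors of ∂_1 are all 1, so H_0 ≅ Z.
  H_1: rank ker ∂_1 − rank ∂_2 = (21 − 6) − 13 = 2, and the invariant factors of ∂_2 are all 1, so H_1 ≅ Z^2.
  H_2: rank ker ∂_2 − rank ∂_3 = (14 − 13) − 0 = 1, and there is no ∂_3, so H_2 ≅ Z.

As a check, the Euler characteristic is 7 − 21 + 14 = 0, which agrees with 1 − 2 + 1 = 0.

H_0 = Z,  H_1 = Z^2,  H_2 = Z.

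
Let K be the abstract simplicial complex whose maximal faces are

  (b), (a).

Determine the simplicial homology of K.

We work with the vertex ordering a < b. The simplices of K, each written with vertices in increasing order, are:

  0-simplices (2): a, b

giving chain groups C_0 ≅ Z^2.

Now H_k = ker ∂_k / im ∂_{k+1}, so:

  H_0: rank C_0 − rank ∂_1 = 2 − 0 = 2, and there is no ∂_1, so H_0 = Z^2.

H_0 ≅ Z^2.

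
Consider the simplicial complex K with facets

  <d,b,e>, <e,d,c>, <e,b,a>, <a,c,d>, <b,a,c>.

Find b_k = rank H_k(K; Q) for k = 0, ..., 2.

Fix the vertex order a < b < c < d < e and write every simplex with vertices in increasing order. Then dim K = 2 and the simplices of K are:

  0-simplices (5): a, b, c, d, e
  1-simplices (10): ab, ac, ad, ae, bc, bd, be, cd, ce, de
  2-simplices (5): abc, abe, acd, bde, cde

giving chain groups C_0 ≅ Z^5, C_1 ≅ Z^10, C_2 ≅ Z^5.

Boundary ∂_1: C_1 → C_0 sends each edge [p,q] (with p < q) to q − p.
As a 5×10 matrix over Z this has rank 4, with invariant factors (1,1,1,1).

∂_2: C_2 → C_1 maps a triangle to the signed sum of its edges. For instance
  ∂bde = de − be + bd,
  ∂abe = be − ae + ab.
This gives a 10×5 integer matrix of rank 5; reducing to Smith normal form yields diagonal entries (1,1,1,1,1).

Reading off H_k = ker ∂_k / im ∂_{k+1}:

  H_0: rank C_0 − rank ∂_1 = 5 − 4 = 1, and the invariant factors of ∂_1 are all 1, so H_0 = Z.
  H_1: rank ker ∂_1 − rank ∂_2 = (10 − 4) − 5 = 1, and the invariant factors of ∂_2 are all 1, so H_1 = Z.
  H_2: rank ker ∂_2 − rank ∂_3 = (5 − 5) − 0 = 0, and there is no ∂_3, so H_2 = 0.

(K is a triangulation of the Möbius band.)

Hence the Betti numbers are b_0 = 1, b_1 = 1, b_2 = 0.

b_0 = 1, b_1 = 1, b_2 = 0.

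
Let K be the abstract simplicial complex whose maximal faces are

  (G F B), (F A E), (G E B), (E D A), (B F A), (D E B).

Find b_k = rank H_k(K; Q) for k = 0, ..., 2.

b_0 = 1, b_1 = 1, b_2 = 0.

Order the vertices as A < B < D < E < F < G. Listing each simplex with vertices in this order, K has dimension 2 with simplices:

  0-simplices (6): A, B, D, E, F, G
  1-simplices (12): AB, AD, AE, AF, BD, BE, BF, BG, DE, EF, EG, FG
  2-simplices (6): ABF, ADE, AEF, BDE, BEG, BFG

Hence C_0 ≅ Z^6, C_1 ≅ Z^12, C_2 ≅ Z^6.

∂_1: C_1 → C_0 sends each edge [p,q] (with p < q) to q − p.
As a 6×12 matrix over Z this has rank 5, with invariant factors (1,1,1,1,1).

Boundary ∂_2: C_2 → C_1 sends each 2-simplex [p,q,r] to [q,r] − [p,r] + [p,q]. For instance
  ∂ADE = DE − AE + AD,
  ∂AEF = EF − AF + AE.
This gives a 12×6 integer matrix of rank 6; reducing to Smith normal form yields diagonal entries (1,1,1,1,1,1).

From H_k ≅ ker(∂_k) / im(∂_{k+1}) we obtain:

  H_0: rank C_0 − rank ∂_1 = 6 − 5 = 1, and the invariant factors of ∂_1 are all 1, so H_0 = Z.
  H_1: rank ker ∂_1 − rank ∂_2 = (12 − 5) − 6 = 1, and the invariant factors of ∂_2 are all 1, so H_1 = Z.
  H_2: rank ker ∂_2 − rank ∂_3 = (6 − 6) − 0 = 0, and there is no ∂_3, so H_2 = 0.

As a check, the Euler characteristic is 6 − 12 + 6 = 0, which agrees with 1 − 1 + 0 = 0.

Hence the Betti numbers are b_0 = 1, b_1 = 1, b_2 = 0.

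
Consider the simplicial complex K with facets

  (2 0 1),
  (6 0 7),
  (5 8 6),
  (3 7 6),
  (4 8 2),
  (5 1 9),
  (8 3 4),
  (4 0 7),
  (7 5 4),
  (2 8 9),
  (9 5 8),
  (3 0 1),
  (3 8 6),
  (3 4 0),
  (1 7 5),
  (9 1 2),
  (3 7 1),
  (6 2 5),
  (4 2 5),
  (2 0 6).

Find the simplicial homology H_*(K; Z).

H_0 = Z,  H_1 = Z ⊕ Z/2,  H_2 = 0.

We work with the vertex ordering 0 < 1 < 2 < 3 < 4 < 5 < 6 < 7 < 8 < 9. The simplices of K, each written with vertices in increasing order, are:

  0-simplices (10): [0], [1], [2], [3], [4], [5], [6], [7], [8], [9]
  1-simplices (30): (30 of them)
  2-simplices (20): (20 of them)

so the chain groups are C_0 ≅ Z^10, C_1 ≅ Z^30, C_2 ≅ Z^20.

∂_1: C_1 → C_0 is given by ∂[p,q] = [q] − [p]. For instance
  ∂[5,6] = [6] − [5].
As a 10×30 matrix over Z this has rank 9, with invariant factors (1,1,1,1,1,1,1,1,1).

Boundary ∂_2: C_2 → C_1 sends each 2-simplex [p,q,r] to [q,r] − [p,r] + [p,q]. For instance
  ∂[4,5,7] = [5,7] − [4,7] + [4,5],
  ∂[0,1,3] = [1,3] − [0,3] + [0,1].
This gives a 30×20 integer matrix of rank 20; reducing to Smith normal form yields diagonal entries (1,1,1,1,1,1,1,1,1,1,1,1,1,1,1,1,1,1,1,2).

Now H_k = ker ∂_k / im ∂_{k+1}, so:

  H_0: rank C_0 − rank ∂_1 = 10 − 9 = 1, and the invariant factors of ∂_1 are all 1, so H_0 ≅ Z.
  H_1: rank ker ∂_1 − rank ∂_2 = (30 − 9) − 20 = 1, and ∂_2 has invariant factor 2 > 1, so H_1 ≅ Z ⊕ Z/2.
  H_2: rank ker ∂_2 − rank ∂_3 = (20 − 20) − 0 = 0, and there is no ∂_3, so H_2 ≅ 0.

As a check, the Euler characteristic is 10 − 30 + 20 = 0, which agrees with 1 − 1 + 0 = 0.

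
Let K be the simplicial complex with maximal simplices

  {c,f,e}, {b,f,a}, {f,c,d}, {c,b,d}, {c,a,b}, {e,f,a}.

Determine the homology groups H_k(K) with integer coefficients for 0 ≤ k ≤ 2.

H_0 = Z,  H_1 = Z,  H_2 = 0.

We work with the vertex ordering a < b < c < d < e < f. The simplices of K, each written with vertices in increasing order, are:

  0-simplices (6): a, b, c, d, e, f
  1-simplices (12): ab, ac, ae, af, bc, bd, bf, cd, ce, cf, df, ef
  2-simplices (6): abc, abf, aef, bcd, cdf, cef

giving chain groups C_0 ≅ Z^6, C_1 ≅ Z^12, C_2 ≅ Z^6.

∂_1: C_1 → C_0 is given by ∂[p,q] = [q] − [p]. For instance
  ∂af = f − a.
The 6×12 boundary matrix has rank 5 and Smith normal form diag(1,1,1,1,1).

∂_2: C_2 → C_1 acts by ∂[p,q,r] = [q,r] − [p,r] + [p,q]. For instance
  ∂cdf = df − cf + cd,
  ∂abf = bf − af + ab.
This gives a 12×6 integer matrix of rank 6; reducing to Smith normal form yields diagonal entries (1,1,1,1,1,1).

Reading off H_k = ker ∂_k / im ∂_{k+1}:

  H_0: rank C_0 − rank ∂_1 = 6 − 5 = 1, and the invariant factors of ∂_1 are all 1, so H_0 ≅ Z.
  H_1: rank ker ∂_1 − rank ∂_2 = (12 − 5) − 6 = 1, and the invariant factors of ∂_2 are all 1, so H_1 ≅ Z.
  H_2: rank ker ∂_2 − rank ∂_3 = (6 − 6) − 0 = 0, and there is no ∂_3, so H_2 ≅ 0.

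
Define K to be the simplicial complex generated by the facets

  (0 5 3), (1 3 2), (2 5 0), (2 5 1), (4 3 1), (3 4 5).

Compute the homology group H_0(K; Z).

K has 6 vertices, 12 edges, 6 triangles.
rank ∂_0 = 0, rank ∂_1 = 5 ⇒ b_0 = 6 − 0 − 5 = 1; all invariant factors of ∂_1 are 1 so no torsion. So H_0 = Z.

H_0 ≅ Z.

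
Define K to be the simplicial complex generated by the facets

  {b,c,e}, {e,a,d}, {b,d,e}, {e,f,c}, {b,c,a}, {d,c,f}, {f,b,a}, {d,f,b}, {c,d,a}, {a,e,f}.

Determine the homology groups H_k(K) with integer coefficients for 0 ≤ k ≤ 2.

K has 6 vertices, 15 edges, 10 triangles.
rank ∂_0 = 0, rank ∂_1 = 5 ⇒ b_0 = 6 − 0 − 5 = 1; all invariant factors of ∂_1 are 1 so no torsion. So H_0 = Z.
rank ∂_1 = 5, rank ∂_2 = 10 ⇒ b_1 = 15 − 5 − 10 = 0; ∂_2 has invariant factor(s) [2] giving torsion. So H_1 = Z_2.
rank ∂_2 = 10, rank ∂_3 = 0 ⇒ b_2 = 10 − 10 − 0 = 0. So H_2 = 0.

H_0 ≅ Z,  H_1 ≅ Z_2,  H_2 = 0.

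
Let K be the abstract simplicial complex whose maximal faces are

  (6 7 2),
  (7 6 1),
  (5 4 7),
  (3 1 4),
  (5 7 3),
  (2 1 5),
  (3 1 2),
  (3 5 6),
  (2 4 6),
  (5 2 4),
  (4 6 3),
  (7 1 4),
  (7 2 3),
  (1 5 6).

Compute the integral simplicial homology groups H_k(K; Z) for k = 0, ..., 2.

Fix the vertex order 1 < 2 < 3 < 4 < 5 < 6 < 7 and write every simplex with vertices in increasing order. Then dim K = 2 and the simplices of K are:

  0-simplices (7): [1], [2], [3], [4], [5], [6], [7]
  1-simplices (21): [1,2], [1,3], [1,4], [1,5], [1,6], [1,7], [2,3], [2,4], [2,5], [2,6], [2,7], [3,4], [3,5], [3,6], [3,7], [4,5], [4,6], [4,7], [5,6], [5,7], [6,7]
  2-simplices (14): [1,2,3], [1,2,5], [1,3,4], [1,4,7], [1,5,6], [1,6,7], [2,3,7], [2,4,5], [2,4,6], [2,6,7], [3,4,6], [3,5,6], [3,5,7], [4,5,7]

Hence C_0 ≅ Z^7, C_1 ≅ Z^21, C_2 ≅ Z^14.

Boundary ∂_1: C_1 → C_0 maps an edge to its endpoints' difference, ∂[p,q] = q − p.
The 7×21 boundary matrix has rank 6 and Smith normal form diag(1,1,1,1,1,1).

∂_2: C_2 → C_1 maps a triangle to the signed sum of its edges. For instance
  ∂[1,4,7] = [4,7] − [1,7] + [1,4],
  ∂[3,5,7] = [5,7] − [3,7] + [3,5].
The resulting 21×14 matrix has rank 13, and its Smith normal form has invariant factors (1,1,1,1,1,1,1,1,1,1,1,1,1).

Reading off H_k = ker ∂_k / im ∂_{k+1}:

  H_0: rank C_0 − rank ∂_1 = 7 − 6 = 1, and the invariant factors of ∂_1 are all 1, so H_0 ≅ Z.
  H_1: rank ker ∂_1 − rank ∂_2 = (21 − 6) − 13 = 2, and the invariant factors of ∂_2 are all 1, so H_1 ≅ Z^2.
  H_2: rank ker ∂_2 − rank ∂_3 = (14 − 13) − 0 = 1, and there is no ∂_3, so H_2 ≅ Z.

As a check, the Euler characteristic is 7 − 21 + 14 = 0, which agrees with 1 − 2 + 1 = 0.
(K is a triangulation of the torus T^2.)

H_0 ≅ Z,  H_1 ≅ Z^2,  H_2 ≅ Z.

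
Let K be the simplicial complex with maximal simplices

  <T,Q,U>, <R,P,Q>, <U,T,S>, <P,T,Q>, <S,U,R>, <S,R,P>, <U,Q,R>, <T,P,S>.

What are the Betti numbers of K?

Fix the vertex order P < Q < R < S < T < U and write every simplex with vertices in increasing order. Then dim K = 2 and the simplices of K are:

  0-simplices (6): P, Q, R, S, T, U
  1-simplices (12): PQ, PR, PS, PT, QR, QT, QU, RS, RU, ST, SU, TU
  2-simplices (8): PQR, PQT, PRS, PST, QRU, QTU, RSU, STU

Hence C_0 ≅ Z^6, C_1 ≅ Z^12, C_2 ≅ Z^8.

∂_1: C_1 → C_0 is given by ∂[p,q] = [q] − [p]. For instance
  ∂QU = U − Q.
As a 6×12 matrix over Z this has rank 5, with invariant factors (1,1,1,1,1).

Boundary ∂_2: C_2 → C_1 sends each 2-simplex [p,q,r] to [q,r] − [p,r] + [p,q]. For instance
  ∂STU = TU − SU + ST,
  ∂PQT = QT − PT + PQ.
As a 12×8 matrix over Z this has rank 7, with invariant factors (1,1,1,1,1,1,1).

Now H_k = ker ∂_k / im ∂_{k+1}, so:

  H_0: rank C_0 − rank ∂_1 = 6 − 5 = 1, and the invariant factors of ∂_1 are all 1, so H_0 = Z.
  H_1: rank ker ∂_1 − rank ∂_2 = (12 − 5) − 7 = 0, and the invariant factors of ∂_2 are all 1, so H_1 = 0.
  H_2: rank ker ∂_2 − rank ∂_3 = (8 − 7) − 0 = 1, and there is no ∂_3, so H_2 = Z.

Hence the Betti numbers are b_0 = 1, b_1 = 0, b_2 = 1.

b_0 = 1, b_1 = 0, b_2 = 1.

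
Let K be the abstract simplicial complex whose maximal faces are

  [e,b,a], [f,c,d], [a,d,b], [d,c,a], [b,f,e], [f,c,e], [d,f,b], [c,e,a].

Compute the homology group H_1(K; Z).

H_1 ≅ 0.

Take the total order a < b < c < d < e < f on the vertex set. Then K (dimension 2) consists of the simplices:

  0-simplices (6): a, b, c, d, e, f
  1-simplices (12): ab, ac, ad, ae, bd, be, bf, cd, ce, cf, df, ef
  2-simplices (8): abd, abe, acd, ace, bdf, bef, cdf, cef

Hence C_0 ≅ Z^6, C_1 ≅ Z^12, C_2 ≅ Z^8.

∂_1: C_1 → C_0 maps an edge to its endpoints' difference, ∂[p,q] = q − p.
This gives a 6×12 integer matrix of rank 5; reducing to Smith normal form yields diagonal entries (1,1,1,1,1).

∂_2: C_2 → C_1 acts by ∂[p,q,r] = [q,r] − [p,r] + [p,q]. For instance
  ∂abd = bd − ad + ab,
  ∂bdf = df − bf + bd.
The 12×8 boundary matrix has rank 7 and Smith normal form diag(1,1,1,1,1,1,1).

From H_k ≅ ker(∂_k) / im(∂_{k+1}) we obtain:

  H_1: rank ker ∂_1 − rank ∂_2 = (12 − 5) − 7 = 0, and the invariant factors of ∂_2 are all 1, so H_1 = 0.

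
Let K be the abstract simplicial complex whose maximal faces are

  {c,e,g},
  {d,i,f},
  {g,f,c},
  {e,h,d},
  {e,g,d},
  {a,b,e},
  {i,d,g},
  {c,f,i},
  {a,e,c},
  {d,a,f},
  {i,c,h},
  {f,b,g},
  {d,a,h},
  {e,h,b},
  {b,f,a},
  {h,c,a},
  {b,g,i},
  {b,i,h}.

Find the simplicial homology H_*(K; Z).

Order the vertices as a < b < c < d < e < f < g < h < i. Listing each simplex with vertices in this order, K has dimension 2 with simplices:

  0-simplices (9): a, b, c, d, e, f, g, h, i
  1-simplices (27): ab, ac, ad, ae, af, ah, be, bf, bg, bh, bi, ce, cf, cg, ch, ci, de, df, dg, dh, di, eg, eh, fg, fi, gi, hi
  2-simplices (18): abe, abf, ace, ach, adf, adh, beh, bfg, bgi, bhi, ceg, cfg, cfi, chi, deg, deh, dfi, dgi

so the chain groups are C_0 ≅ Z^9, C_1 ≅ Z^27, C_2 ≅ Z^18.

Boundary ∂_1: C_1 → C_0 is given by ∂[p,q] = [q] − [p]. For instance
  ∂cf = f − c.
As a 9×27 matrix over Z this has rank 8, with invariant factors (1,1,1,1,1,1,1,1).

∂_2: C_2 → C_1 acts by ∂[p,q,r] = [q,r] − [p,r] + [p,q]. For instance
  ∂ach = ch − ah + ac,
  ∂cfi = fi − ci + cf.
This gives a 27×18 integer matrix of rank 18; reducing to Smith normal form yields diagonal entries (1,1,1,1,1,1,1,1,1,1,1,1,1,1,1,1,1,2).

Now H_k = ker ∂_k / im ∂_{k+1}, so:

  H_0: rank C_0 − rank ∂_1 = 9 − 8 = 1, and the invariant factors of ∂_1 are all 1, so H_0 = Z.
  H_1: rank ker ∂_1 − rank ∂_2 = (27 − 8) − 18 = 1, and ∂_2 has invariant factor 2 > 1, so H_1 = Z ⊕ Z/2Z.
  H_2: rank ker ∂_2 − rank ∂_3 = (18 − 18) − 0 = 0, and there is no ∂_3, so H_2 = 0.

As a check, the Euler characteristic is 9 − 27 + 18 = 0, which agrees with 1 − 1 + 0 = 0.
(K is a triangulation of the Klein bottle.)

H_0 ≅ Z,  H_1 ≅ Z ⊕ Z/2Z,  H_2 = 0.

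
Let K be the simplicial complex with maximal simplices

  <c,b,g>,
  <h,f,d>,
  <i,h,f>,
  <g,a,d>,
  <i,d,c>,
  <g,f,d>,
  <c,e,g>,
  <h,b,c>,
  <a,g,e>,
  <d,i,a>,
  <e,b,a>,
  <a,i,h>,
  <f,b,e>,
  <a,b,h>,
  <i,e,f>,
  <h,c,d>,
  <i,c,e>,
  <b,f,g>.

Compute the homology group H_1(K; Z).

H_1 = Z ⊕ Z/2Z.

K has 9 vertices, 27 edges, 18 triangles.
rank ∂_1 = 8, rank ∂_2 = 18 ⇒ b_1 = 27 − 8 − 18 = 1; ∂_2 has invariant factor(s) [2] giving torsion. So H_1 ≅ Z ⊕ Z/2Z.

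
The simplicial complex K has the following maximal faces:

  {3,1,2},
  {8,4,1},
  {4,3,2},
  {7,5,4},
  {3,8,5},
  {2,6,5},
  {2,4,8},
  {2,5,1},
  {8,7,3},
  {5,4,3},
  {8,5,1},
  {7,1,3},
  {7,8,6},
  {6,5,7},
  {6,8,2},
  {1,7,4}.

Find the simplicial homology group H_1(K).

Fix the vertex order 1 < 2 < 3 < 4 < 5 < 6 < 7 < 8 and write every simplex with vertices in increasing order. Then dim K = 2 and the simplices of K are:

  0-simplices (8): [1], [2], [3], [4], [5], [6], [7], [8]
  1-simplices (24): (24 of them)
  2-simplices (16): [1,2,3], [1,2,5], [1,3,7], [1,4,7], [1,4,8], [1,5,8], [2,3,4], [2,4,8], [2,5,6], [2,6,8], [3,4,5], [3,5,8], [3,7,8], [4,5,7], [5,6,7], [6,7,8]

Hence C_0 ≅ Z^8, C_1 ≅ Z^24, C_2 ≅ Z^16.

∂_1: C_1 → C_0 is given by ∂[p,q] = [q] − [p]. For instance
  ∂[6,7] = [7] − [6].
The 8×24 boundary matrix has rank 7 and Smith normal form diag(1,1,1,1,1,1,1).

The boundary map ∂_2: C_2 → C_1 sends each 2-simplex [p,q,r] to [q,r] − [p,r] + [p,q]. For instance
  ∂[2,3,4] = [3,4] − [2,4] + [2,3],
  ∂[6,7,8] = [7,8] − [6,8] + [6,7].
This gives a 24×16 integer matrix of rank 15; reducing to Smith normal form yields diagonal entries (1,1,1,1,1,1,1,1,1,1,1,1,1,1,1).

Reading off H_k = ker ∂_k / im ∂_{k+1}:

  H_1: rank ker ∂_1 − rank ∂_2 = (24 − 7) − 15 = 2, and the invariant factors of ∂_2 are all 1, so H_1 ≅ Z^2.

H_1 = Z^2.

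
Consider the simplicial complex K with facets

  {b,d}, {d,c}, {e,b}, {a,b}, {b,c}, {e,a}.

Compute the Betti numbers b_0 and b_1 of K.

Fix the vertex order a < b < c < d < e and write every simplex with vertices in increasing order. Then dim K = 1 and the simplices of K are:

  0-simplices (5): a, b, c, d, e
  1-simplices (6): ab, ae, bc, bd, be, cd

giving chain groups C_0 ≅ Z^5, C_1 ≅ Z^6.

Boundary ∂_1: C_1 → C_0 is given by ∂[p,q] = [q] − [p].
The resulting 5×6 matrix has rank 4, and its Smith normal form has invariant factors (1,1,1,1).

Computing H_k = (kernel of ∂_k) / (image of ∂_{k+1}):

  H_0: rank C_0 − rank ∂_1 = 5 − 4 = 1, and the invariant factors of ∂_1 are all 1, so H_0 = Z.
  H_1: rank ker ∂_1 − rank ∂_2 = (6 − 4) − 0 = 2, and there is no ∂_2, so H_1 = Z^2.

Hence the Betti numbers are b_0 = 1, b_1 = 2.

b_0 = 1, b_1 = 2.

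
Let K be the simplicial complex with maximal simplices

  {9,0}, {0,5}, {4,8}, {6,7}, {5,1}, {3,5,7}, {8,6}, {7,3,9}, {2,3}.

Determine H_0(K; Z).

Fix the vertex order 0 < 1 < 2 < 3 < 4 < 5 < 6 < 7 < 8 < 9 and write every simplex with vertices in increasing order. Then dim K = 2 and the simplices of K are:

  0-simplices (10): [0], [1], [2], [3], [4], [5], [6], [7], [8], [9]
  1-simplices (12): [0,5], [0,9], [1,5], [2,3], [3,5], [3,7], [3,9], [4,8], [5,7], [6,7], [6,8], [7,9]
  2-simplices (2): [3,5,7], [3,7,9]

giving chain groups C_0 ≅ Z^10, C_1 ≅ Z^12, C_2 ≅ Z^2.

Boundary ∂_1: C_1 → C_0 sends each edge [p,q] (with p < q) to q − p.
The 10×12 boundary matrix has rank 9 and Smith normal form diag(1,1,1,1,1,1,1,1,1).

∂_2: C_2 → C_1 acts by ∂[p,q,r] = [q,r] − [p,r] + [p,q]. For instance
  ∂[3,5,7] = [5,7] − [3,7] + [3,5],
  ∂[3,7,9] = [7,9] − [3,9] + [3,7].
The 12×2 boundary matrix has rank 2 and Smith normal form diag(1,1).

Now H_k = ker ∂_k / im ∂_{k+1}, so:

  H_0: rank C_0 − rank ∂_1 = 10 − 9 = 1, and the invariant factors of ∂_1 are all 1, so H_0 ≅ Z.

H_0 ≅ Z.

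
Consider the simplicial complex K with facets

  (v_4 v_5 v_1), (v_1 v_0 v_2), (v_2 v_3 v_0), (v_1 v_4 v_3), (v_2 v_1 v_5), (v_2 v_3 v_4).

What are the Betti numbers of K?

We work with the vertex ordering v_0 < v_1 < v_2 < v_3 < v_4 < v_5. The simplices of K, each written with vertices in increasing order, are:

  0-simplices (6): [v_0], [v_1], [v_2], [v_3], [v_4], [v_5]
  1-simplices (12): [v_0,v_1], [v_0,v_2], [v_0,v_3], [v_1,v_2], [v_1,v_3], [v_1,v_4], [v_1,v_5], [v_2,v_3], [v_2,v_4], [v_2,v_5], [v_3,v_4], [v_4,v_5]
  2-simplices (6): [v_0,v_1,v_2], [v_0,v_2,v_3], [v_1,v_2,v_5], [v_1,v_3,v_4], [v_1,v_4,v_5], [v_2,v_3,v_4]

Hence C_0 ≅ Z^6, C_1 ≅ Z^12, C_2 ≅ Z^6.

Boundary ∂_1: C_1 → C_0 maps an edge to its endpoints' difference, ∂[p,q] = q − p. For instance
  ∂[v_0,v_2] = [v_2] − [v_0].
As a 6×12 matrix over Z this has rank 5, with invariant factors (1,1,1,1,1).

Boundary ∂_2: C_2 → C_1 maps a triangle to the signed sum of its edges. For instance
  ∂[v_1,v_4,v_5] = [v_4,v_5] − [v_1,v_5] + [v_1,v_4],
  ∂[v_2,v_3,v_4] = [v_3,v_4] − [v_2,v_4] + [v_2,v_3].
As a 12×6 matrix over Z this has rank 6, with invariant factors (1,1,1,1,1,1).

From H_k ≅ ker(∂_k) / im(∂_{k+1}) we obtain:

  H_0: rank C_0 − rank ∂_1 = 6 − 5 = 1, and the invariant factors of ∂_1 are all 1, so H_0 ≅ Z.
  H_1: rank ker ∂_1 − rank ∂_2 = (12 − 5) − 6 = 1, and the invariant factors of ∂_2 are all 1, so H_1 ≅ Z.
  H_2: rank ker ∂_2 − rank ∂_3 = (6 − 6) − 0 = 0, and there is no ∂_3, so H_2 ≅ 0.

As a check, the Euler characteristic is 6 − 12 + 6 = 0, which agrees with 1 − 1 + 0 = 0.
(K is a triangulation of the cylinder S^1 x I.)

Hence the Betti numbers are b_0 = 1, b_1 = 1, b_2 = 0.

b_0 = 1, b_1 = 1, b_2 = 0.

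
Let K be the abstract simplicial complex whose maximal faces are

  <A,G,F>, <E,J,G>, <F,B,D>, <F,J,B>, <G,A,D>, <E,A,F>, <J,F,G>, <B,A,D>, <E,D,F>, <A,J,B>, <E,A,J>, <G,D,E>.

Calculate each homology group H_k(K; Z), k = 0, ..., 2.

K has 7 vertices, 18 edges, 12 triangles.
rank ∂_0 = 0, rank ∂_1 = 6 ⇒ b_0 = 7 − 0 − 6 = 1; all invariant factors of ∂_1 are 1 so no torsion. So H_0 ≅ Z.
rank ∂_1 = 6, rank ∂_2 = 12 ⇒ b_1 = 18 − 6 − 12 = 0; ∂_2 has invariant factor(s) [2] giving torsion. So H_1 ≅ Z/2.
rank ∂_2 = 12, rank ∂_3 = 0 ⇒ b_2 = 12 − 12 − 0 = 0. So H_2 ≅ 0.

H_0 ≅ Z,  H_1 ≅ Z/2,  H_2 = 0.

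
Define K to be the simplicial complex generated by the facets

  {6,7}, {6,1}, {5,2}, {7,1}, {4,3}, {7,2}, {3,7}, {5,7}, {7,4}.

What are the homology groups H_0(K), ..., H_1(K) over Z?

Take the total order 1 < 2 < 3 < 4 < 5 < 6 < 7 on the vertex set. Then K (dimension 1) consists of the simplices:

  0-simplices (7): [1], [2], [3], [4], [5], [6], [7]
  1-simplices (9): [1,6], [1,7], [2,5], [2,7], [3,4], [3,7], [4,7], [5,7], [6,7]

so the chain groups are C_0 ≅ Z^7, C_1 ≅ Z^9.

The boundary map ∂_1: C_1 → C_0 maps an edge to its endpoints' difference, ∂[p,q] = q − p. For instance
  ∂[1,6] = [6] − [1].
The 7×9 boundary matrix has rank 6 and Smith normal form diag(1,1,1,1,1,1).

Reading off H_k = ker ∂_k / im ∂_{k+1}:

  H_0: rank C_0 − rank ∂_1 = 7 − 6 = 1, and the invariant factors of ∂_1 are all 1, so H_0 ≅ Z.
  H_1: rank ker ∂_1 − rank ∂_2 = (9 − 6) − 0 = 3, and there is no ∂_2, so H_1 ≅ Z^3.

H_0 = Z,  H_1 = Z^3.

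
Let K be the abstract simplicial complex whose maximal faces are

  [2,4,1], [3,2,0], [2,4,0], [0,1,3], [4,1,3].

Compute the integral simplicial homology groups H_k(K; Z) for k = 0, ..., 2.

Order the vertices as 0 < 1 < 2 < 3 < 4. Listing each simplex with vertices in this order, K has dimension 2 with simplices:

  0-simplices (5): [0], [1], [2], [3], [4]
  1-simplices (10): [0,1], [0,2], [0,3], [0,4], [1,2], [1,3], [1,4], [2,3], [2,4], [3,4]
  2-simplices (5): [0,1,3], [0,2,3], [0,2,4], [1,2,4], [1,3,4]

Hence C_0 ≅ Z^5, C_1 ≅ Z^10, C_2 ≅ Z^5.

∂_1: C_1 → C_0 is given by ∂[p,q] = [q] − [p].
The 5×10 boundary matrix has rank 4 and Smith normal form diag(1,1,1,1).

Boundary ∂_2: C_2 → C_1 maps a triangle to the signed sum of its edges. For instance
  ∂[1,2,4] = [2,4] − [1,4] + [1,2],
  ∂[0,2,3] = [2,3] − [0,3] + [0,2].
The 10×5 boundary matrix has rank 5 and Smith normal form diag(1,1,1,1,1).

Reading off H_k = ker ∂_k / im ∂_{k+1}:

  H_0: rank C_0 − rank ∂_1 = 5 − 4 = 1, and the invariant factors of ∂_1 are all 1, so H_0 ≅ Z.
  H_1: rank ker ∂_1 − rank ∂_2 = (10 − 4) − 5 = 1, and the invariant factors of ∂_2 are all 1, so H_1 ≅ Z.
  H_2: rank ker ∂_2 − rank ∂_3 = (5 − 5) − 0 = 0, and there is no ∂_3, so H_2 ≅ 0.

(K is a triangulation of the Möbius band.)

H_0 ≅ Z,  H_1 ≅ Z,  H_2 = 0.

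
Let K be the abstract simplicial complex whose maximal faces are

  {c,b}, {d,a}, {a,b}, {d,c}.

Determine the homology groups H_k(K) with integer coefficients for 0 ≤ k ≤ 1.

Fix the vertex order a < b < c < d and write every simplex with vertices in increasing order. Then dim K = 1 and the simplices of K are:

  0-simplices (4): a, b, c, d
  1-simplices (4): ab, ad, bc, cd

Hence C_0 ≅ Z^4, C_1 ≅ Z^4.

∂_1: C_1 → C_0 sends each edge [p,q] (with p < q) to q − p. For instance
  ∂ab = b − a.
As a 4×4 matrix over Z this has rank 3, with invariant factors (1,1,1).

Computing H_k = (kernel of ∂_k) / (image of ∂_{k+1}):

  H_0: rank C_0 − rank ∂_1 = 4 − 3 = 1, and the invariant factors of ∂_1 are all 1, so H_0 = Z.
  H_1: rank ker ∂_1 − rank ∂_2 = (4 − 3) − 0 = 1, and there is no ∂_2, so H_1 = Z.

As a check, the Euler characteristic is 4 − 4 = 0, which agrees with 1 − 1 = 0.

H_0 = Z,  H_1 = Z.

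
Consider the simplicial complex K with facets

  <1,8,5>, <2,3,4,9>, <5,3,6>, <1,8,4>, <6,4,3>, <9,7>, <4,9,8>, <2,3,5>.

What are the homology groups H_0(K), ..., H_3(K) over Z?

Order the vertices as 1 < 2 < 3 < 4 < 5 < 6 < 7 < 8 < 9. Listing each simplex with vertices in this order, K has dimension 3 with simplices:

  0-simplices (9): [1], [2], [3], [4], [5], [6], [7], [8], [9]
  1-simplices (18): [1,4], [1,5], [1,8], [2,3], [2,4], [2,5], [2,9], [3,4], [3,5], [3,6], [3,9], [4,6], [4,8], [4,9], [5,6], [5,8], [7,9], [8,9]
  2-simplices (10): [1,4,8], [1,5,8], [2,3,4], [2,3,5], [2,3,9], [2,4,9], [3,4,6], [3,4,9], [3,5,6], [4,8,9]
  3-simplices (1): [2,3,4,9]

giving chain groups C_0 ≅ Z^9, C_1 ≅ Z^18, C_2 ≅ Z^10, C_3 ≅ Z^1.

The boundary map ∂_1: C_1 → C_0 maps an edge to its endpoints' difference, ∂[p,q] = q − p.
As a 9×18 matrix over Z this has rank 8, with invariant factors (1,1,1,1,1,1,1,1).

The boundary map ∂_2: C_2 → C_1 sends each 2-simplex [p,q,r] to [q,r] − [p,r] + [p,q]. For instance
  ∂[2,4,9] = [4,9] − [2,9] + [2,4],
  ∂[3,4,6] = [4,6] − [3,6] + [3,4].
As a 18×10 matrix over Z this has rank 9, with invariant factors (1,1,1,1,1,1,1,1,1).

Boundary ∂_3: C_3 → C_2 sends each 3-simplex σ to the alternating sum Σ_i (−1)^i (σ with its i-th vertex removed). For instance
  ∂[2,3,4,9] = [3,4,9] − [2,4,9] + [2,3,9] − [2,3,4].
As a 10×1 matrix over Z this has rank 1, with invariant factors (1).

Computing H_k = (kernel of ∂_k) / (image of ∂_{k+1}):

  H_0: rank C_0 − rank ∂_1 = 9 − 8 = 1, and the invariant factors of ∂_1 are all 1, so H_0 ≅ Z.
  H_1: rank ker ∂_1 − rank ∂_2 = (18 − 8) − 9 = 1, and the invariant factors of ∂_2 are all 1, so H_1 ≅ Z.
  H_2: rank ker ∂_2 − rank ∂_3 = (10 − 9) − 1 = 0, and the invariant factors of ∂_3 are all 1, so H_2 ≅ 0.
  H_3: rank ker ∂_3 − rank ∂_4 = (1 − 1) − 0 = 0, and there is no ∂_4, so H_3 ≅ 0.

H_0 ≅ Z,  H_1 ≅ Z,  H_2 = 0,  H_3 = 0.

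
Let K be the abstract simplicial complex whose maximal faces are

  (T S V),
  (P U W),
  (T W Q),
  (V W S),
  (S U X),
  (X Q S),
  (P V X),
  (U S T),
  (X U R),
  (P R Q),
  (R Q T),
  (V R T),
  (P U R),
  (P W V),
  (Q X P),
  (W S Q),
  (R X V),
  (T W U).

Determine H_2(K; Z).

H_2 ≅ 0.

Take the total order P < Q < R < S < T < U < V < W < X on the vertex set. Then K (dimension 2) consists of the simplices:

  0-simplices (9): P, Q, R, S, T, U, V, W, X
  1-simplices (27): PQ, PR, PU, PV, PW, PX, QR, QS, QT, QW, QX, RT, RU, RV, RX, ST, SU, SV, SW, SX, TU, TV, TW, UW, UX, VW, VX
  2-simplices (18): PQR, PQX, PRU, PUW, PVW, PVX, QRT, QSW, QSX, QTW, RTV, RUX, RVX, STU, STV, SUX, SVW, TUW

so the chain groups are C_0 ≅ Z^9, C_1 ≅ Z^27, C_2 ≅ Z^18.

∂_1: C_1 → C_0 maps an edge to its endpoints' difference, ∂[p,q] = q − p.
The 9×27 boundary matrix has rank 8 and Smith normal form diag(1,1,1,1,1,1,1,1).

Boundary ∂_2: C_2 → C_1 acts by ∂[p,q,r] = [q,r] − [p,r] + [p,q]. For instance
  ∂PQR = QR − PR + PQ,
  ∂RUX = UX − RX + RU.
The resulting 27×18 matrix has rank 18, and its Smith normal form has invariant factors (1,1,1,1,1,1,1,1,1,1,1,1,1,1,1,1,1,2).

From H_k ≅ ker(∂_k) / im(∂_{k+1}) we obtain:

  H_2: rank ker ∂_2 − rank ∂_3 = (18 − 18) − 0 = 0, and there is no ∂_3, so H_2 = 0.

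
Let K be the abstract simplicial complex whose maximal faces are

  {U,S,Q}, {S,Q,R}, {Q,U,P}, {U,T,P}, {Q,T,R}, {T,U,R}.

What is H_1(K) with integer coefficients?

Fix the vertex order P < Q < R < S < T < U and write every simplex with vertices in increasing order. Then dim K = 2 and the simplices of K are:

  0-simplices (6): P, Q, R, S, T, U
  1-simplices (12): PQ, PT, PU, QR, QS, QT, QU, RS, RT, RU, SU, TU
  2-simplices (6): PQU, PTU, QRS, QRT, QSU, RTU

so the chain groups are C_0 ≅ Z^6, C_1 ≅ Z^12, C_2 ≅ Z^6.

Boundary ∂_1: C_1 → C_0 is given by ∂[p,q] = [q] − [p]. For instance
  ∂RU = U − R.
This gives a 6×12 integer matrix of rank 5; reducing to Smith normal form yields diagonal entries (1,1,1,1,1).

The boundary map ∂_2: C_2 → C_1 sends each 2-simplex [p,q,r] to [q,r] − [p,r] + [p,q]. For instance
  ∂PQU = QU − PU + PQ,
  ∂PTU = TU − PU + PT.
The 12×6 boundary matrix has rank 6 and Smith normal form diag(1,1,1,1,1,1).

Reading off H_k = ker ∂_k / im ∂_{k+1}:

  H_1: rank ker ∂_1 − rank ∂_2 = (12 − 5) − 6 = 1, and the invariant factors of ∂_2 are all 1, so H_1 = Z.

H_1 ≅ Z.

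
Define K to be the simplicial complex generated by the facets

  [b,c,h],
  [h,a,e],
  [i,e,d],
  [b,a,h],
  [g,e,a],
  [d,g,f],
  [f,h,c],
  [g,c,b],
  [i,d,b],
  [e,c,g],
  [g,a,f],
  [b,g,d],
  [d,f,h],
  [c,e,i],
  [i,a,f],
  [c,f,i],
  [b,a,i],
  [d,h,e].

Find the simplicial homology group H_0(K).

H_0 ≅ Z.

Take the total order a < b < c < d < e < f < g < h < i on the vertex set. Then K (dimension 2) consists of the simplices:

  0-simplices (9): a, b, c, d, e, f, g, h, i
  1-simplices (27): ab, ae, af, ag, ah, ai, bc, bd, bg, bh, bi, ce, cf, cg, ch, ci, de, df, dg, dh, di, eg, eh, ei, fg, fh, fi
  2-simplices (18): abh, abi, aeg, aeh, afg, afi, bcg, bch, bdg, bdi, ceg, cei, cfh, cfi, deh, dei, dfg, dfh

giving chain groups C_0 ≅ Z^9, C_1 ≅ Z^27, C_2 ≅ Z^18.

Boundary ∂_1: C_1 → C_0 sends each edge [p,q] (with p < q) to q − p.
This gives a 9×27 integer matrix of rank 8; reducing to Smith normal form yields diagonal entries (1,1,1,1,1,1,1,1).

The boundary map ∂_2: C_2 → C_1 sends each 2-simplex [p,q,r] to [q,r] − [p,r] + [p,q]. For instance
  ∂dei = ei − di + de,
  ∂afi = fi − ai + af.
As a 27×18 matrix over Z this has rank 17, with invariant factors (1,1,1,1,1,1,1,1,1,1,1,1,1,1,1,1,1).

Reading off H_k = ker ∂_k / im ∂_{k+1}:

  H_0: rank C_0 − rank ∂_1 = 9 − 8 = 1, and the invariant factors of ∂_1 are all 1, so H_0 ≅ Z.

(K is a triangulation of the torus T^2.)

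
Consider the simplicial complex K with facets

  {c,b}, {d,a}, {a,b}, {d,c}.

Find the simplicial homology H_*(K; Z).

We work with the vertex ordering a < b < c < d. The simplices of K, each written with vertices in increasing order, are:

  0-simplices (4): a, b, c, d
  1-simplices (4): ab, ad, bc, cd

so the chain groups are C_0 ≅ Z^4, C_1 ≅ Z^4.

The boundary map ∂_1: C_1 → C_0 sends each edge [p,q] (with p < q) to q − p. For instance
  ∂bc = c − b.
This gives a 4×4 integer matrix of rank 3; reducing to Smith normal form yields diagonal entries (1,1,1).

Reading off H_k = ker ∂_k / im ∂_{k+1}:

  H_0: rank C_0 − rank ∂_1 = 4 − 3 = 1, and the invariant factors of ∂_1 are all 1, so H_0 ≅ Z.
  H_1: rank ker ∂_1 − rank ∂_2 = (4 − 3) − 0 = 1, and there is no ∂_2, so H_1 ≅ Z.

H_0 = Z,  H_1 = Z.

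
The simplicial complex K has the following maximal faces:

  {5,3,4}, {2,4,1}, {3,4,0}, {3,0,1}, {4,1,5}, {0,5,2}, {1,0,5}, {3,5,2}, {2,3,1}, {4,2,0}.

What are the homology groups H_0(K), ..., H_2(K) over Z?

Take the total order 0 < 1 < 2 < 3 < 4 < 5 on the vertex set. Then K (dimension 2) consists of the simplices:

  0-simplices (6): [0], [1], [2], [3], [4], [5]
  1-simplices (15): [0,1], [0,2], [0,3], [0,4], [0,5], [1,2], [1,3], [1,4], [1,5], [2,3], [2,4], [2,5], [3,4], [3,5], [4,5]
  2-simplices (10): [0,1,3], [0,1,5], [0,2,4], [0,2,5], [0,3,4], [1,2,3], [1,2,4], [1,4,5], [2,3,5], [3,4,5]

so the chain groups are C_0 ≅ Z^6, C_1 ≅ Z^15, C_2 ≅ Z^10.

The boundary map ∂_1: C_1 → C_0 maps an edge to its endpoints' difference, ∂[p,q] = q − p. For instance
  ∂[3,4] = [4] − [3].
As a 6×15 matrix over Z this has rank 5, with invariant factors (1,1,1,1,1).

Boundary ∂_2: C_2 → C_1 maps a triangle to the signed sum of its edges. For instance
  ∂[0,1,5] = [1,5] − [0,5] + [0,1],
  ∂[3,4,5] = [4,5] − [3,5] + [3,4].
As a 15×10 matrix over Z this has rank 10, with invariant factors (1,1,1,1,1,1,1,1,1,2).

Computing H_k = (kernel of ∂_k) / (image of ∂_{k+1}):

  H_0: rank C_0 − rank ∂_1 = 6 − 5 = 1, and the invariant factors of ∂_1 are all 1, so H_0 = Z.
  H_1: rank ker ∂_1 − rank ∂_2 = (15 − 5) − 10 = 0, and ∂_2 has invariant factor 2 > 1, so H_1 = Z/2.
  H_2: rank ker ∂_2 − rank ∂_3 = (10 − 10) − 0 = 0, and there is no ∂_3, so H_2 = 0.

H_0 ≅ Z,  H_1 ≅ Z/2,  H_2 = 0.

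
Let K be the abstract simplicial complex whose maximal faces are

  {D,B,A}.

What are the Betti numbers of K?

Take the total order A < B < D on the vertex set. Then K (dimension 2) consists of the simplices:

  0-simplices (3): A, B, D
  1-simplices (3): AB, AD, BD
  2-simplices (1): ABD

giving chain groups C_0 ≅ Z^3, C_1 ≅ Z^3, C_2 ≅ Z^1.

Boundary ∂_1: C_1 → C_0 maps an edge to its endpoints' difference, ∂[p,q] = q − p. For instance
  ∂AB = B − A.
This gives a 3×3 integer matrix of rank 2; reducing to Smith normal form yields diagonal entries (1,1).

The boundary map ∂_2: C_2 → C_1 sends each 2-simplex [p,q,r] to [q,r] − [p,r] + [p,q]. For instance
  ∂ABD = BD − AD + AB.
This gives a 3×1 integer matrix of rank 1; reducing to Smith normal form yields diagonal entries (1).

Computing H_k = (kernel of ∂_k) / (image of ∂_{k+1}):

  H_0: rank C_0 − rank ∂_1 = 3 − 2 = 1, and the invariant factors of ∂_1 are all 1, so H_0 = Z.
  H_1: rank ker ∂_1 − rank ∂_2 = (3 − 2) − 1 = 0, and the invariant factors of ∂_2 are all 1, so H_1 = 0.
  H_2: rank ker ∂_2 − rank ∂_3 = (1 − 1) − 0 = 0, and there is no ∂_3, so H_2 = 0.

Hence the Betti numbers are b_0 = 1, b_1 = 0, b_2 = 0.

b_0 = 1, b_1 = 0, b_2 = 0.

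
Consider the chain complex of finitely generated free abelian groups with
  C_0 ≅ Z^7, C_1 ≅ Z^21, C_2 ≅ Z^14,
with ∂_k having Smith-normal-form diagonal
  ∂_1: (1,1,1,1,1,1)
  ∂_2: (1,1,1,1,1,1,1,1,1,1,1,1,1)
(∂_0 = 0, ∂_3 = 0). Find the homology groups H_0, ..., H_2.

H_0: b_0 = 7 − 0 − 6 = 1; torsion from ∂_1 factors > 1: none. So H_0 = Z.
H_1: b_1 = 21 − 6 − 13 = 2; torsion from ∂_2 factors > 1: none. So H_1 = Z^2.
H_2: b_2 = 14 − 13 − 0 = 1; torsion from ∂_3 factors > 1: none. So H_2 = Z.

H_0 = Z,  H_1 = Z^2,  H_2 = Z.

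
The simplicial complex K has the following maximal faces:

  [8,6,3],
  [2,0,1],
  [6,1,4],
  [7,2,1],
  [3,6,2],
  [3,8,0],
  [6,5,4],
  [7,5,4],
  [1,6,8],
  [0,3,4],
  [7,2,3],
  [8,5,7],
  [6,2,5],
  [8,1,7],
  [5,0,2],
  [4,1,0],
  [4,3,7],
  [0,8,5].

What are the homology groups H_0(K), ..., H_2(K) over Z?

H_0 ≅ Z,  H_1 ≅ Z^2,  H_2 ≅ Z.

Fix the vertex order 0 < 1 < 2 < 3 < 4 < 5 < 6 < 7 < 8 and write every simplex with vertices in increasing order. Then dim K = 2 and the simplices of K are:

  0-simplices (9): [0], [1], [2], [3], [4], [5], [6], [7], [8]
  1-simplices (27): (27 of them)
  2-simplices (18): [0,1,2], [0,1,4], [0,2,5], [0,3,4], [0,3,8], [0,5,8], [1,2,7], [1,4,6], [1,6,8], [1,7,8], [2,3,6], [2,3,7], [2,5,6], [3,4,7], [3,6,8], [4,5,6], [4,5,7], [5,7,8]

so the chain groups are C_0 ≅ Z^9, C_1 ≅ Z^27, C_2 ≅ Z^18.

Boundary ∂_1: C_1 → C_0 is given by ∂[p,q] = [q] − [p]. For instance
  ∂[2,7] = [7] − [2].
The resulting 9×27 matrix has rank 8, and its Smith normal form has invariant factors (1,1,1,1,1,1,1,1).

The boundary map ∂_2: C_2 → C_1 acts by ∂[p,q,r] = [q,r] − [p,r] + [p,q]. For instance
  ∂[2,3,7] = [3,7] − [2,7] + [2,3],
  ∂[3,6,8] = [6,8] − [3,8] + [3,6].
As a 27×18 matrix over Z this has rank 17, with invariant factors (1,1,1,1,1,1,1,1,1,1,1,1,1,1,1,1,1).

From H_k ≅ ker(∂_k) / im(∂_{k+1}) we obtain:

  H_0: rank C_0 − rank ∂_1 = 9 − 8 = 1, and the invariant factors of ∂_1 are all 1, so H_0 = Z.
  H_1: rank ker ∂_1 − rank ∂_2 = (27 − 8) − 17 = 2, and the invariant factors of ∂_2 are all 1, so H_1 = Z^2.
  H_2: rank ker ∂_2 − rank ∂_3 = (18 − 17) − 0 = 1, and there is no ∂_3, so H_2 = Z.

As a check, the Euler characteristic is 9 − 27 + 18 = 0, which agrees with 1 − 2 + 1 = 0.
(K is a triangulation of the torus T^2.)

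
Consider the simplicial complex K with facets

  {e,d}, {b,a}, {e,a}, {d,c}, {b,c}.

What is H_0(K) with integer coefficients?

Take the total order a < b < c < d < e on the vertex set. Then K (dimension 1) consists of the simplices:

  0-simplices (5): a, b, c, d, e
  1-simplices (5): ab, ae, bc, cd, de

giving chain groups C_0 ≅ Z^5, C_1 ≅ Z^5.

Boundary ∂_1: C_1 → C_0 sends each edge [p,q] (with p < q) to q − p.
As a 5×5 matrix over Z this has rank 4, with invariant factors (1,1,1,1).

From H_k ≅ ker(∂_k) / im(∂_{k+1}) we obtain:

  H_0: rank C_0 − rank ∂_1 = 5 − 4 = 1, and the invariant factors of ∂_1 are all 1, so H_0 = Z.

(K is a triangulation of the circle S^1.)

H_0 ≅ Z.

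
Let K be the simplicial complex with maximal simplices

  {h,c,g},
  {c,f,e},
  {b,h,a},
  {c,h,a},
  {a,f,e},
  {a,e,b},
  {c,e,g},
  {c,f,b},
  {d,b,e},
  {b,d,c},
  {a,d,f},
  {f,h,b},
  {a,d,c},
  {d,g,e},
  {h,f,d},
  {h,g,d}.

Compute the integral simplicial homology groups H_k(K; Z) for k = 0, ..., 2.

H_0 ≅ Z,  H_1 ≅ Z^2,  H_2 ≅ Z.

Order the vertices as a < b < c < d < e < f < g < h. Listing each simplex with vertices in this order, K has dimension 2 with simplices:

  0-simplices (8): a, b, c, d, e, f, g, h
  1-simplices (24): ab, ac, ad, ae, af, ah, bc, bd, be, bf, bh, cd, ce, cf, cg, ch, de, df, dg, dh, ef, eg, fh, gh
  2-simplices (16): abe, abh, acd, ach, adf, aef, bcd, bcf, bde, bfh, cef, ceg, cgh, deg, dfh, dgh

giving chain groups C_0 ≅ Z^8, C_1 ≅ Z^24, C_2 ≅ Z^16.

Boundary ∂_1: C_1 → C_0 is given by ∂[p,q] = [q] − [p].
As a 8×24 matrix over Z this has rank 7, with invariant factors (1,1,1,1,1,1,1).

Boundary ∂_2: C_2 → C_1 acts by ∂[p,q,r] = [q,r] − [p,r] + [p,q]. For instance
  ∂bde = de − be + bd,
  ∂adf = df − af + ad.
The 24×16 boundary matrix has rank 15 and Smith normal form diag(1,1,1,1,1,1,1,1,1,1,1,1,1,1,1).

From H_k ≅ ker(∂_k) / im(∂_{k+1}) we obtain:

  H_0: rank C_0 − rank ∂_1 = 8 − 7 = 1, and the invariant factors of ∂_1 are all 1, so H_0 = Z.
  H_1: rank ker ∂_1 − rank ∂_2 = (24 − 7) − 15 = 2, and the invariant factors of ∂_2 are all 1, so H_1 = Z^2.
  H_2: rank ker ∂_2 − rank ∂_3 = (16 − 15) − 0 = 1, and there is no ∂_3, so H_2 = Z.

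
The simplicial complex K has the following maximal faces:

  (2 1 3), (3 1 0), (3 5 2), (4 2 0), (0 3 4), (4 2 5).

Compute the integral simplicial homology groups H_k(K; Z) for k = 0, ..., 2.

H_0 ≅ Z,  H_1 ≅ Z,  H_2 = 0.

We work with the vertex ordering 0 < 1 < 2 < 3 < 4 < 5. The simplices of K, each written with vertices in increasing order, are:

  0-simplices (6): [0], [1], [2], [3], [4], [5]
  1-simplices (12): [0,1], [0,2], [0,3], [0,4], [1,2], [1,3], [2,3], [2,4], [2,5], [3,4], [3,5], [4,5]
  2-simplices (6): [0,1,3], [0,2,4], [0,3,4], [1,2,3], [2,3,5], [2,4,5]

so the chain groups are C_0 ≅ Z^6, C_1 ≅ Z^12, C_2 ≅ Z^6.

∂_1: C_1 → C_0 maps an edge to its endpoints' difference, ∂[p,q] = q − p.
The resulting 6×12 matrix has rank 5, and its Smith normal form has invariant factors (1,1,1,1,1).

The boundary map ∂_2: C_2 → C_1 acts by ∂[p,q,r] = [q,r] − [p,r] + [p,q]. For instance
  ∂[2,3,5] = [3,5] − [2,5] + [2,3],
  ∂[2,4,5] = [4,5] − [2,5] + [2,4].
This gives a 12×6 integer matrix of rank 6; reducing to Smith normal form yields diagonal entries (1,1,1,1,1,1).

Computing H_k = (kernel of ∂_k) / (image of ∂_{k+1}):

  H_0: rank C_0 − rank ∂_1 = 6 − 5 = 1, and the invariant factors of ∂_1 are all 1, so H_0 ≅ Z.
  H_1: rank ker ∂_1 − rank ∂_2 = (12 − 5) − 6 = 1, and the invariant factors of ∂_2 are all 1, so H_1 ≅ Z.
  H_2: rank ker ∂_2 − rank ∂_3 = (6 − 6) − 0 = 0, and there is no ∂_3, so H_2 ≅ 0.

As a check, the Euler characteristic is 6 − 12 + 6 = 0, which agrees with 1 − 1 + 0 = 0.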